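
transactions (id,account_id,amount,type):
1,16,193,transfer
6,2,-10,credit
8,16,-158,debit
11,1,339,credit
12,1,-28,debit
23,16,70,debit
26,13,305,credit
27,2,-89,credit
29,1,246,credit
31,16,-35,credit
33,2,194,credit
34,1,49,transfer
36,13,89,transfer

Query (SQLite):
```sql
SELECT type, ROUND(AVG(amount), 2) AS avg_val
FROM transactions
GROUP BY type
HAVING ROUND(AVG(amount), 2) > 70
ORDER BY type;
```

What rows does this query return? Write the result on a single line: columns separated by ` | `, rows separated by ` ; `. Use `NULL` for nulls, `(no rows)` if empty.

credit | 135.71 ; transfer | 110.33

Partition transactions by type; compute ROUND(AVG(amount), 2) within each group.
HAVING: keep groups where ROUND(AVG(amount), 2) > 70.
  credit: ids {6, 11, 26, 27, 29, 31, 33} → ROUND(AVG(amount), 2)=135.71
  debit: ids {8, 12, 23} → ROUND(AVG(amount), 2)=-38.67
  transfer: ids {1, 34, 36} → ROUND(AVG(amount), 2)=110.33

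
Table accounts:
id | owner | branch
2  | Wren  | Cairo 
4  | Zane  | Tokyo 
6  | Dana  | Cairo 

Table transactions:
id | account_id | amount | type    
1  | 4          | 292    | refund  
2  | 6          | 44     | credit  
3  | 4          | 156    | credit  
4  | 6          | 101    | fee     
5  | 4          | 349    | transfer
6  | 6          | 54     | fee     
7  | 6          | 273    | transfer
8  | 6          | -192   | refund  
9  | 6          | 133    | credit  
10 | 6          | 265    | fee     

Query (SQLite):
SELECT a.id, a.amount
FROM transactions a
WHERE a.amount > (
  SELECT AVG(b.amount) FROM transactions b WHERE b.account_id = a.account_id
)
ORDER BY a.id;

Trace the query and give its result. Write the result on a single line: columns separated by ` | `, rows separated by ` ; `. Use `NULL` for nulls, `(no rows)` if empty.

For each transactions row a, compute AVG(amount) over rows sharing a.account_id.
Keep row a if a.amount > that per-group AVG.
  account_id=4: AVG(amount) = 265.666667
  account_id=6: AVG(amount) = 96.857143

1 | 292 ; 4 | 101 ; 5 | 349 ; 7 | 273 ; 9 | 133 ; 10 | 265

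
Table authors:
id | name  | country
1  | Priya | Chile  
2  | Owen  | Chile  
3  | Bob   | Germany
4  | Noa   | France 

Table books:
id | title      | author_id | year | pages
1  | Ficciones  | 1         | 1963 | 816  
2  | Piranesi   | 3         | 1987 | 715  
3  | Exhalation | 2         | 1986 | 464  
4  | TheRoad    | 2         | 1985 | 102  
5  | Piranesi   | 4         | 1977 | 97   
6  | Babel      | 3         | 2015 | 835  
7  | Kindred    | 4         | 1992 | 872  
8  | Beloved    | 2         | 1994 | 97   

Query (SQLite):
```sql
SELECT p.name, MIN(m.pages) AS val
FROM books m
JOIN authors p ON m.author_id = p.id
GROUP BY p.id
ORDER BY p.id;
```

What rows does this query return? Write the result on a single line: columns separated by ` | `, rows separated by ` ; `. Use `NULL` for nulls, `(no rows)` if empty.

Priya | 816 ; Owen | 97 ; Bob | 715 ; Noa | 97

Join each books row to its authors via author_id.
Group joined rows by authors.id; compute MIN(m.pages) per group.
  1: ids {1} → MIN(m.pages)=816
  2: ids {3, 4, 8} → MIN(m.pages)=97
  3: ids {2, 6} → MIN(m.pages)=715
  4: ids {5, 7} → MIN(m.pages)=97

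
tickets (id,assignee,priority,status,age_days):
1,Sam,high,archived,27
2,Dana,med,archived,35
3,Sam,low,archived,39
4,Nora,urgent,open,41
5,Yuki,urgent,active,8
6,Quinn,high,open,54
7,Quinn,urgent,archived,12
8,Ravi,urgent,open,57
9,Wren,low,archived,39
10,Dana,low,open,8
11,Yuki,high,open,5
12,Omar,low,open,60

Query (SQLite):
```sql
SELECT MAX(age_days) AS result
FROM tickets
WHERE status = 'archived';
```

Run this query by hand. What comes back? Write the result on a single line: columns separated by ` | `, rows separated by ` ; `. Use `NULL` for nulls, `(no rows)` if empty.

Rows where status='archived' → age_days values: [27, 35, 39, 12, 39].
MAX of non-NULL values = 39.

39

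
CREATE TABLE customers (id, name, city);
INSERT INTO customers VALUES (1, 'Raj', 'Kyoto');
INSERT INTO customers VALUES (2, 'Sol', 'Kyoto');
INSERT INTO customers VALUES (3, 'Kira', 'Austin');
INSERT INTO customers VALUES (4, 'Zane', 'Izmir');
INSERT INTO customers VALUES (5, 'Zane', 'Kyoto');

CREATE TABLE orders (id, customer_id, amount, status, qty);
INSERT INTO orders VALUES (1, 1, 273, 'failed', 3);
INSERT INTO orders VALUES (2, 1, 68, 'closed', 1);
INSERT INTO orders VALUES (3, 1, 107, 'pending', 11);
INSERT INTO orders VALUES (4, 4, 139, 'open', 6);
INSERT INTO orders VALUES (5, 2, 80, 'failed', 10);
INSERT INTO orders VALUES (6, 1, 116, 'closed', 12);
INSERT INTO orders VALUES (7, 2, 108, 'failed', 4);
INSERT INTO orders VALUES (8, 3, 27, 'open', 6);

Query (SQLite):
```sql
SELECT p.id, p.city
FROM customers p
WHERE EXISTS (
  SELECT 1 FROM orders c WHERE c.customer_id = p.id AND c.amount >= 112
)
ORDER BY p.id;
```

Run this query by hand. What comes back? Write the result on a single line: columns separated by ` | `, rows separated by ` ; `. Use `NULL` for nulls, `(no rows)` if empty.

1 | Kyoto ; 4 | Izmir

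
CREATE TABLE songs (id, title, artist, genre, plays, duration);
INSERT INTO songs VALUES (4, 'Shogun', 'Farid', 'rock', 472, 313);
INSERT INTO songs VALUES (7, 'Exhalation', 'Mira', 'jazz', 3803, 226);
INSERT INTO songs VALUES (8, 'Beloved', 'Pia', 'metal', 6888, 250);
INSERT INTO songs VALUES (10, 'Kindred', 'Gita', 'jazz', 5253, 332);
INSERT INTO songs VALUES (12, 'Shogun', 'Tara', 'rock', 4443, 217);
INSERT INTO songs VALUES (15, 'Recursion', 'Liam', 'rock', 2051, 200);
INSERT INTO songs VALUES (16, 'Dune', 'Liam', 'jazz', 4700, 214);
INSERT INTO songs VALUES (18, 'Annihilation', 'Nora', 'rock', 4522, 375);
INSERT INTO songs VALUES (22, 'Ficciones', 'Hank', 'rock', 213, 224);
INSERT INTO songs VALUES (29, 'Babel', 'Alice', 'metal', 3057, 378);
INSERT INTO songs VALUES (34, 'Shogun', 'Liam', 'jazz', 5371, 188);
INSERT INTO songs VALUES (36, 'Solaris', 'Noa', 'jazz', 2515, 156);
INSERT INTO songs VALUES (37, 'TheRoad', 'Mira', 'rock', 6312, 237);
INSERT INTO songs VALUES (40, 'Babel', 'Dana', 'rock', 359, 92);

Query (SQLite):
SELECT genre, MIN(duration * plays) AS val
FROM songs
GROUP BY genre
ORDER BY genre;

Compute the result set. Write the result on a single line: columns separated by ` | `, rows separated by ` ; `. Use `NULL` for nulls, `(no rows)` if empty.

jazz | 392340 ; metal | 1155546 ; rock | 33028

For each row compute duration * plays.
Group by genre; take MIN of the expression per group.
  jazz: ids {7, 10, 16, 34, 36} → MIN(duration * plays)=392340
  metal: ids {8, 29} → MIN(duration * plays)=1155546
  rock: ids {4, 12, 15, 18, 22, 37, 40} → MIN(duration * plays)=33028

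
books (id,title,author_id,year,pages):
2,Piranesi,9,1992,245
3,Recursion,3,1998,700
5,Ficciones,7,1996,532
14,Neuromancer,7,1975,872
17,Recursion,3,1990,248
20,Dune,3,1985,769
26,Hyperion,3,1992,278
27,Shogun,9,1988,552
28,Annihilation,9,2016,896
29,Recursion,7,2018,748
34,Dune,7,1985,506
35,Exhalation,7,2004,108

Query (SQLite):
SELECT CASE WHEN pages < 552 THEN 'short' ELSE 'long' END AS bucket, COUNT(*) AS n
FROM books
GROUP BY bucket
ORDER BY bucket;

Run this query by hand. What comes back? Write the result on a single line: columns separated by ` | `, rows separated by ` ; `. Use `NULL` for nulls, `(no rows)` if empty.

long | 6 ; short | 6

Bucket rows by pages < 552 → 'short' else 'long'; count each bucket.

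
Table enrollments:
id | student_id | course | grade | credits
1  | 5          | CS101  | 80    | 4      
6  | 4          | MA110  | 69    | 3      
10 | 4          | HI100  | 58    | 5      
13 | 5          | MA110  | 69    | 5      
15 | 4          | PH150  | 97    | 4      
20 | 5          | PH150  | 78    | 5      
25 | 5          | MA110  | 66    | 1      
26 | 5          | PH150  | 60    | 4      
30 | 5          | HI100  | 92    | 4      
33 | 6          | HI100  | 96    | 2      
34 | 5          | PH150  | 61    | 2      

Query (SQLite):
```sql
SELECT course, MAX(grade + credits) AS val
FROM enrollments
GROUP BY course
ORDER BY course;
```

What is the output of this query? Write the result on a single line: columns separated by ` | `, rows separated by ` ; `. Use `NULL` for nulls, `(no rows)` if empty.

For each row compute grade + credits.
Group by course; take MAX of the expression per group.
  CS101: ids {1} → MAX(grade + credits)=84
  HI100: ids {10, 30, 33} → MAX(grade + credits)=98
  MA110: ids {6, 13, 25} → MAX(grade + credits)=74
  PH150: ids {15, 20, 26, 34} → MAX(grade + credits)=101

CS101 | 84 ; HI100 | 98 ; MA110 | 74 ; PH150 | 101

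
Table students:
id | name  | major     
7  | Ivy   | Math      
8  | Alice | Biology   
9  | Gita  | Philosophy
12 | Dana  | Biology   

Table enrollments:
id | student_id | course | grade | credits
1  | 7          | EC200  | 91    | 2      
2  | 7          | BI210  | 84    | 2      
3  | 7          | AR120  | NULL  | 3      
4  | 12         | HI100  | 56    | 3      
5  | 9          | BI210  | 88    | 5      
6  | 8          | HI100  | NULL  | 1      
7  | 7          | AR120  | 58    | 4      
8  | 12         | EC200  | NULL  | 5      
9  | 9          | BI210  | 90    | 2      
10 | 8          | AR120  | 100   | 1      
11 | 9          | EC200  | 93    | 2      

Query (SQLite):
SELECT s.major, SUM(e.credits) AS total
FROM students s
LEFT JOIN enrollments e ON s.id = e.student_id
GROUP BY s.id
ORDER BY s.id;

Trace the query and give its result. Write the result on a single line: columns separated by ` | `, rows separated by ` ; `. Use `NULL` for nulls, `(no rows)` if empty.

LEFT JOIN keeps every students row; unmatched ones get NULL for enrollments columns.
Group by students.id and compute SUM(e.credits). SUM over an all-NULL group is NULL.
  7: ids {1, 2, 3, 7} → SUM(e.credits)=11
  8: ids {6, 10} → SUM(e.credits)=2
  9: ids {5, 9, 11} → SUM(e.credits)=9
  12: ids {4, 8} → SUM(e.credits)=8

Math | 11 ; Biology | 2 ; Philosophy | 9 ; Biology | 8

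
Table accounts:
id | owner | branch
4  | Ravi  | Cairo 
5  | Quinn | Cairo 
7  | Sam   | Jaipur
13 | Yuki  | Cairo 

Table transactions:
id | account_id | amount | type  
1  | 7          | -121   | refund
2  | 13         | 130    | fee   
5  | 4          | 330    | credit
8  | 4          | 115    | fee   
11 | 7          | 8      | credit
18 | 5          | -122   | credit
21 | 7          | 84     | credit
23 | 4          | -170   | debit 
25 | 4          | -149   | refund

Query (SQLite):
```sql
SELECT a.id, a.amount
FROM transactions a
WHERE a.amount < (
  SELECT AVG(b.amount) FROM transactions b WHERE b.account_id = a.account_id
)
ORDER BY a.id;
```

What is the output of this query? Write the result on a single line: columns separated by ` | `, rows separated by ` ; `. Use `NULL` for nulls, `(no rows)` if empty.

1 | -121 ; 23 | -170 ; 25 | -149

For each transactions row a, compute AVG(amount) over rows sharing a.account_id.
Keep row a if a.amount < that per-group AVG.
  account_id=4: AVG(amount) = 31.5
  account_id=5: AVG(amount) = -122.0
  account_id=7: AVG(amount) = -9.666667
  account_id=13: AVG(amount) = 130.0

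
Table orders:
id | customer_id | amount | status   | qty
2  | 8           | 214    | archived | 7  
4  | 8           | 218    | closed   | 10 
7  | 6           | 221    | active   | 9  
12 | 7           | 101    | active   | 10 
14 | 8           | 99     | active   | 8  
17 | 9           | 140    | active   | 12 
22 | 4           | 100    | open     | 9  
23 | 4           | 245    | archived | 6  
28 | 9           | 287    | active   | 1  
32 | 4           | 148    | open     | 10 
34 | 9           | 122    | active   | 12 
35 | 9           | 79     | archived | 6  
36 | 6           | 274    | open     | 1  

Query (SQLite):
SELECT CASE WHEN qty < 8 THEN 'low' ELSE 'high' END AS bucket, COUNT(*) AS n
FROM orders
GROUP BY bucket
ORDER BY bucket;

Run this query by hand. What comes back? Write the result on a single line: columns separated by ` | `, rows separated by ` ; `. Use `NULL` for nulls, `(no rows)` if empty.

high | 8 ; low | 5

Bucket rows by qty < 8 → 'low' else 'high'; count each bucket.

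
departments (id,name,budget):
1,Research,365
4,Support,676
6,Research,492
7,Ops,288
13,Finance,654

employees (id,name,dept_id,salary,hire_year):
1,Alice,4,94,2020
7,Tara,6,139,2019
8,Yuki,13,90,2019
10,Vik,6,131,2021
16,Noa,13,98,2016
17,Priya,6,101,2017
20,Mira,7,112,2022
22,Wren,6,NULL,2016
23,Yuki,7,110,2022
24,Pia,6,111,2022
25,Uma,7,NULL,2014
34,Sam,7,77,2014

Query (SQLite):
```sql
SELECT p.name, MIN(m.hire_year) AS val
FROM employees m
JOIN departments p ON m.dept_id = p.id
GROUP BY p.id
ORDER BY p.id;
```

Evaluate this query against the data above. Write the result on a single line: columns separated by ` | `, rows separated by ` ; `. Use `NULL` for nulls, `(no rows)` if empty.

Join each employees row to its departments via dept_id.
Group joined rows by departments.id; compute MIN(m.hire_year) per group.
  4: ids {1} → MIN(m.hire_year)=2020
  6: ids {7, 10, 17, 22, 24} → MIN(m.hire_year)=2016
  7: ids {20, 23, 25, 34} → MIN(m.hire_year)=2014
  13: ids {8, 16} → MIN(m.hire_year)=2016

Support | 2020 ; Research | 2016 ; Ops | 2014 ; Finance | 2016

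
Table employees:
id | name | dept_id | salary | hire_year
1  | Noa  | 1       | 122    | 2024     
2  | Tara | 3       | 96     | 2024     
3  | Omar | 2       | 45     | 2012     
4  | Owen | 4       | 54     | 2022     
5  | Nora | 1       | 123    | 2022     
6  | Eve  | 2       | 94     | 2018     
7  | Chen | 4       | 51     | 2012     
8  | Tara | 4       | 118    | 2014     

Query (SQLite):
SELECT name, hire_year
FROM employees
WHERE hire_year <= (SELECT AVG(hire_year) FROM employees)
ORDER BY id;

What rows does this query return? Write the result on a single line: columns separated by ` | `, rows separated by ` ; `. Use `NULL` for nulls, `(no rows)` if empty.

Omar | 2012 ; Eve | 2018 ; Chen | 2012 ; Tara | 2014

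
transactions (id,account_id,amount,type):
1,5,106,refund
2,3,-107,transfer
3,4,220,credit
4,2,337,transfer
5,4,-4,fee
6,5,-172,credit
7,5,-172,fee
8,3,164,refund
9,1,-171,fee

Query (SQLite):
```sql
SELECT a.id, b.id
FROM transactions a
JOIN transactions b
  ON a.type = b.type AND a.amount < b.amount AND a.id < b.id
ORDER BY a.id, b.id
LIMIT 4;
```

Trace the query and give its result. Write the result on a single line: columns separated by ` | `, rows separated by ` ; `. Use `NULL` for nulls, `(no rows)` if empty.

Pairs (a,b) with same type, a.amount < b.amount, a.id < b.id.
type groups: credit:{3,6} fee:{5,7,9} refund:{1,8} transfer:{2,4}
Ordered by (a.id, b.id); first 4.

1 | 8 ; 2 | 4 ; 7 | 9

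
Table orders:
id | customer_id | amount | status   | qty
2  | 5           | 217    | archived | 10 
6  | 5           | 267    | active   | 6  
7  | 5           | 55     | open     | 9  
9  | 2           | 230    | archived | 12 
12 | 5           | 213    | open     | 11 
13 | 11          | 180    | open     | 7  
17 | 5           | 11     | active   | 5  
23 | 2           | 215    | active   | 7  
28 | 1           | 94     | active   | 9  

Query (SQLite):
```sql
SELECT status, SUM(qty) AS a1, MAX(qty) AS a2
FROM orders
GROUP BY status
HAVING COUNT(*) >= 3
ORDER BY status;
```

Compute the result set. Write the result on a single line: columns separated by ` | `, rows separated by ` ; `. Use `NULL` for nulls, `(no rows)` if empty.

active | 27 | 9 ; open | 27 | 11

Group orders by status.
Per group compute: SUM(qty), MAX(qty).
HAVING: drop groups with fewer than 3 rows.
  active: ids {6, 17, 23, 28} → SUM(qty)=27, MAX(qty)=9
  archived: ids {2, 9} → SUM(qty)=22, MAX(qty)=12
  open: ids {7, 12, 13} → SUM(qty)=27, MAX(qty)=11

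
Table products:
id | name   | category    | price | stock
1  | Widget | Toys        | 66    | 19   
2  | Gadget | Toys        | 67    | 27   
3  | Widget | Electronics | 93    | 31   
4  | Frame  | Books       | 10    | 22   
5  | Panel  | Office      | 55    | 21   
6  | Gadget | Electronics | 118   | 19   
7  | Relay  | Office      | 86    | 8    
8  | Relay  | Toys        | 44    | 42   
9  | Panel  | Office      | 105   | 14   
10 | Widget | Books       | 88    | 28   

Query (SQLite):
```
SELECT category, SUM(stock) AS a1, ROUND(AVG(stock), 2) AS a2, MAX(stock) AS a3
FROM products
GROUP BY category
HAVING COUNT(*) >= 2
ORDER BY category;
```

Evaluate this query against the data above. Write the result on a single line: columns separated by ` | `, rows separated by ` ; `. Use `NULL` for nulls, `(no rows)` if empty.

Group products by category.
Per group compute: SUM(stock), ROUND(AVG(stock), 2), MAX(stock).
HAVING: drop groups with fewer than 2 rows.
  Books: ids {4, 10} → SUM(stock)=50, ROUND(AVG(stock), 2)=25, MAX(stock)=28
  Electronics: ids {3, 6} → SUM(stock)=50, ROUND(AVG(stock), 2)=25, MAX(stock)=31
  Office: ids {5, 7, 9} → SUM(stock)=43, ROUND(AVG(stock), 2)=14.33, MAX(stock)=21
  Toys: ids {1, 2, 8} → SUM(stock)=88, ROUND(AVG(stock), 2)=29.33, MAX(stock)=42

Books | 50 | 25 | 28 ; Electronics | 50 | 25 | 31 ; Office | 43 | 14.33 | 21 ; Toys | 88 | 29.33 | 42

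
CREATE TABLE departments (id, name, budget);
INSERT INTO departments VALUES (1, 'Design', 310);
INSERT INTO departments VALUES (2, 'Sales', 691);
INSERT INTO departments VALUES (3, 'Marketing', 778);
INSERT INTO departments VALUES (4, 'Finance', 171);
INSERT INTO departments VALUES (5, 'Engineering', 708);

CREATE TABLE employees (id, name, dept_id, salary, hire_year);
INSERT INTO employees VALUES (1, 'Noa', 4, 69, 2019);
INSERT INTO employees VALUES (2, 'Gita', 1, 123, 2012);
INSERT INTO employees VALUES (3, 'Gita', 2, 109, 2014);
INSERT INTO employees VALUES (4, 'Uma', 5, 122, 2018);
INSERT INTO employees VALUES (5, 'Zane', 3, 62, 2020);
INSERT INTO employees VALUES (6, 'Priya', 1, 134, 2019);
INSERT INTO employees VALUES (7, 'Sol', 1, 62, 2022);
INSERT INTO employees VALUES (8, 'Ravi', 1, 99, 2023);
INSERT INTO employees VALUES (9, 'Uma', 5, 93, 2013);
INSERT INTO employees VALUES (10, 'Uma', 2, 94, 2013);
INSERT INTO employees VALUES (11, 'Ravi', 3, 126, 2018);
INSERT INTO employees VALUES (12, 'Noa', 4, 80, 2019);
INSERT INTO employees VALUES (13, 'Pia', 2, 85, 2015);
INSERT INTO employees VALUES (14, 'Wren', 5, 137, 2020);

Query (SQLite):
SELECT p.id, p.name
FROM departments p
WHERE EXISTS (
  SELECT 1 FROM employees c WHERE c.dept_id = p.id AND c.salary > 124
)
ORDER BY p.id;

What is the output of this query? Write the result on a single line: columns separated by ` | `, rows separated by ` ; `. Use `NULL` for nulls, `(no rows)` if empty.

1 | Design ; 3 | Marketing ; 5 | Engineering

For each departments row, check whether any employees with matching dept_id has salary > 124.
Keep rows where that is true.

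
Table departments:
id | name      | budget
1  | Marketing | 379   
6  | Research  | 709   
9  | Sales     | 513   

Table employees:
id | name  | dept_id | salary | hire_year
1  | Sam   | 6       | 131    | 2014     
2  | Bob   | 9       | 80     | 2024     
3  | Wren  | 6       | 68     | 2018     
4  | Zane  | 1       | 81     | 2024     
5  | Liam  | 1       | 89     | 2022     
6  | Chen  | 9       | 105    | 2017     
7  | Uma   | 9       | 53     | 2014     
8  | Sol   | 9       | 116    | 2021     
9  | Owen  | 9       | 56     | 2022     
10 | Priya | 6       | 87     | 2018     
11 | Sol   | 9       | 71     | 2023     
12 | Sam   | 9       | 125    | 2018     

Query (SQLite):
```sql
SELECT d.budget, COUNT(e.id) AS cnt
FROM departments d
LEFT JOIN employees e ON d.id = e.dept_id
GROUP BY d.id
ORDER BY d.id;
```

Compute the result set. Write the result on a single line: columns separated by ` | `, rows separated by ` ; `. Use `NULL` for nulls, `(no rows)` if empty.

379 | 2 ; 709 | 3 ; 513 | 7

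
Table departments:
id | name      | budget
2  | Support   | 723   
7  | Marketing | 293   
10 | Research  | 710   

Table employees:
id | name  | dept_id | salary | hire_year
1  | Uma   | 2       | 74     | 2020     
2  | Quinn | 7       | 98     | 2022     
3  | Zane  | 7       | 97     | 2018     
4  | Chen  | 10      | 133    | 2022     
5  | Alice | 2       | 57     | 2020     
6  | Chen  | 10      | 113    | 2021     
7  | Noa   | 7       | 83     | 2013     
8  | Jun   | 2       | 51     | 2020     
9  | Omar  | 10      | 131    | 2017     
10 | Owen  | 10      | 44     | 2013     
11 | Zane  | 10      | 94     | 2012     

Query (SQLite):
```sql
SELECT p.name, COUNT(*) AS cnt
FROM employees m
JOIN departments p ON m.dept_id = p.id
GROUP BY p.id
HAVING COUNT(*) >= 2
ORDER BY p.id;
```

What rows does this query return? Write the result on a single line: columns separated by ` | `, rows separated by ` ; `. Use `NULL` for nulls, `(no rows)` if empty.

Support | 3 ; Marketing | 3 ; Research | 5

Join each employees row to its departments via dept_id.
Group joined rows by departments.id; compute COUNT(*) per group.
HAVING: keep groups with count ≥ 2.
  2: ids {1, 5, 8} → COUNT(*)=3
  7: ids {2, 3, 7} → COUNT(*)=3
  10: ids {4, 6, 9, 10, 11} → COUNT(*)=5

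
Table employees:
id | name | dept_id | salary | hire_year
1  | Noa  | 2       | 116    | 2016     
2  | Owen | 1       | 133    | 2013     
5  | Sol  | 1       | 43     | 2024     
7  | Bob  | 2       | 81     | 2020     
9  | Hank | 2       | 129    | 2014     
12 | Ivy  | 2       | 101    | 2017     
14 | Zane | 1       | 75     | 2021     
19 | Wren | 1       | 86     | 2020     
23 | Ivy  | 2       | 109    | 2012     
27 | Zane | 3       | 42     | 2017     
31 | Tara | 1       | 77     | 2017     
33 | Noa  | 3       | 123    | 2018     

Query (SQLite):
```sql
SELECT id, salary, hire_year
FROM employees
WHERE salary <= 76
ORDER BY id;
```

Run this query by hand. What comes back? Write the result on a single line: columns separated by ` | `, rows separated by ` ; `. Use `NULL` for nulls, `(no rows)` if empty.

5 | 43 | 2024 ; 14 | 75 | 2021 ; 27 | 42 | 2017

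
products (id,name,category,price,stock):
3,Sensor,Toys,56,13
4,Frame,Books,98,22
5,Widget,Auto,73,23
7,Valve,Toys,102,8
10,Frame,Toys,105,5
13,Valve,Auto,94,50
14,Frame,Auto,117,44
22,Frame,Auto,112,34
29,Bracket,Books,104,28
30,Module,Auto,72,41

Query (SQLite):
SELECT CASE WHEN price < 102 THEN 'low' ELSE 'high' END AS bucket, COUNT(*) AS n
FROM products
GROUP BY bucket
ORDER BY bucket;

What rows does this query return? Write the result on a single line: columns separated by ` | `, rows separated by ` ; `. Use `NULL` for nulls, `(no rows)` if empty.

high | 5 ; low | 5

Bucket rows by price < 102 → 'low' else 'high'; count each bucket.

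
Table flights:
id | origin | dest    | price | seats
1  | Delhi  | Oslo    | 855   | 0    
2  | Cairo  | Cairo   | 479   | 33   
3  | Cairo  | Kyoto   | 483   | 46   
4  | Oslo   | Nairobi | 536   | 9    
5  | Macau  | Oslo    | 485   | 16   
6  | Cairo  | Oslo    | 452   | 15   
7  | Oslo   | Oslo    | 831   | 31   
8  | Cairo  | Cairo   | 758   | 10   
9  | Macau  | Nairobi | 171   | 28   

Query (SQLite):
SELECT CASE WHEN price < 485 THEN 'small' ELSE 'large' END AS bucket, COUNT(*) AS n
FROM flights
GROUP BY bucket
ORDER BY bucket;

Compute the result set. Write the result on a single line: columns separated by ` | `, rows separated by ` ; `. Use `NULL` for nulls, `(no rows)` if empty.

Bucket rows by price < 485 → 'small' else 'large'; count each bucket.

large | 5 ; small | 4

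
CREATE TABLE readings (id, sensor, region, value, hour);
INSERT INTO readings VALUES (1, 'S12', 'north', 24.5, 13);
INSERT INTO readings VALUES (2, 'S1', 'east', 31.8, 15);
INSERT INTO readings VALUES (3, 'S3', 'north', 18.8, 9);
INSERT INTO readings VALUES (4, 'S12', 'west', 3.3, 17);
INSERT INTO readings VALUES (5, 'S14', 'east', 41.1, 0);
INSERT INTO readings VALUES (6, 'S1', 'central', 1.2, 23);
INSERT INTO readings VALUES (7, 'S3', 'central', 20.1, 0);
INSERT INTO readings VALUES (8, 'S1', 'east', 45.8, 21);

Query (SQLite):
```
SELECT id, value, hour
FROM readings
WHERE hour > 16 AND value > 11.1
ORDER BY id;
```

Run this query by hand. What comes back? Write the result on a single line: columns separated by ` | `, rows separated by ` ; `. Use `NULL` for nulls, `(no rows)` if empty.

hour > 16: ids {4, 6, 8}
value > 11.1: ids {1, 2, 3, 5, 7, 8}
Combine with AND.

8 | 45.8 | 21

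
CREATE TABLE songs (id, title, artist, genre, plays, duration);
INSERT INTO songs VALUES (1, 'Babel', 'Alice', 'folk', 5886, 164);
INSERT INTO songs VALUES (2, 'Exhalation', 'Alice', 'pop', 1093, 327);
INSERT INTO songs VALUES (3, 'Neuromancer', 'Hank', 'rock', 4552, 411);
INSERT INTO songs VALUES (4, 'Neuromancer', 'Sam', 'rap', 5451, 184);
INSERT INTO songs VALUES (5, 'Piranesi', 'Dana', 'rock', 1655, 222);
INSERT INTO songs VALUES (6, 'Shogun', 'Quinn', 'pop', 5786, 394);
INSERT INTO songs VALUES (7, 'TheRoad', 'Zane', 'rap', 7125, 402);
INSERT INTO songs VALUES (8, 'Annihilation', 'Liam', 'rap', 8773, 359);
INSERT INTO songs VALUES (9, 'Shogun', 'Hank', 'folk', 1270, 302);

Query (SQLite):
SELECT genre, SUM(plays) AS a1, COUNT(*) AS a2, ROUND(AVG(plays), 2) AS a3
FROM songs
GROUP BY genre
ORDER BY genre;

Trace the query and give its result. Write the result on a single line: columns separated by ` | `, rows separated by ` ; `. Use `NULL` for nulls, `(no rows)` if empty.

folk | 7156 | 2 | 3578 ; pop | 6879 | 2 | 3439.5 ; rap | 21349 | 3 | 7116.33 ; rock | 6207 | 2 | 3103.5

Group songs by genre.
Per group compute: SUM(plays), COUNT(*), ROUND(AVG(plays), 2).
  folk: ids {1, 9} → SUM(plays)=7156, COUNT(*)=2, ROUND(AVG(plays), 2)=3578
  pop: ids {2, 6} → SUM(plays)=6879, COUNT(*)=2, ROUND(AVG(plays), 2)=3439.5
  rap: ids {4, 7, 8} → SUM(plays)=21349, COUNT(*)=3, ROUND(AVG(plays), 2)=7116.33
  rock: ids {3, 5} → SUM(plays)=6207, COUNT(*)=2, ROUND(AVG(plays), 2)=3103.5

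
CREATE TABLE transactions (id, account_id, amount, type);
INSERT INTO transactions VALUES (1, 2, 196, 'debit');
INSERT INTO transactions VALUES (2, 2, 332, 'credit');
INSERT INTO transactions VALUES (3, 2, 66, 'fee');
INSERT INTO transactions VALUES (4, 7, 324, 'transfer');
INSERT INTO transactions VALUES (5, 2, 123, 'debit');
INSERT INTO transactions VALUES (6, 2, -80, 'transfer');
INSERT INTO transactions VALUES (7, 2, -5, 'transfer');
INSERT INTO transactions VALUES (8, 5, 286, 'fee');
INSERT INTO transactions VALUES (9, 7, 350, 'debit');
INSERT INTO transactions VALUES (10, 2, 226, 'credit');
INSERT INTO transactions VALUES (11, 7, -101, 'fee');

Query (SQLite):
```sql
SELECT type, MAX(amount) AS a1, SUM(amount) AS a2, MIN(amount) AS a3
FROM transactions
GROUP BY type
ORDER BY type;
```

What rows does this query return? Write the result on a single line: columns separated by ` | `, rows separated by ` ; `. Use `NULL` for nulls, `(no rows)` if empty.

Group transactions by type.
Per group compute: MAX(amount), SUM(amount), MIN(amount).
  credit: ids {2, 10} → MAX(amount)=332, SUM(amount)=558, MIN(amount)=226
  debit: ids {1, 5, 9} → MAX(amount)=350, SUM(amount)=669, MIN(amount)=123
  fee: ids {3, 8, 11} → MAX(amount)=286, SUM(amount)=251, MIN(amount)=-101
  transfer: ids {4, 6, 7} → MAX(amount)=324, SUM(amount)=239, MIN(amount)=-80

credit | 332 | 558 | 226 ; debit | 350 | 669 | 123 ; fee | 286 | 251 | -101 ; transfer | 324 | 239 | -80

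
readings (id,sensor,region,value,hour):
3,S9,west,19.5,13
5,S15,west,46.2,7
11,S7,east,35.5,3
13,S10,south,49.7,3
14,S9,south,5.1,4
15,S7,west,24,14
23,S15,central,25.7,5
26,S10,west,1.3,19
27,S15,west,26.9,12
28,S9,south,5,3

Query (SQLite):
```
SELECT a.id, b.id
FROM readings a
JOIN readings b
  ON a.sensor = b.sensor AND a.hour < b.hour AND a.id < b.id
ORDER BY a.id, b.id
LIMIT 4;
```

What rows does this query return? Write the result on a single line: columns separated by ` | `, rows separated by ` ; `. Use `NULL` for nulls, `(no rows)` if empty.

Pairs (a,b) with same sensor, a.hour < b.hour, a.id < b.id.
sensor groups: S10:{13,26} S15:{5,23,27} S7:{11,15} S9:{3,14,28}
Ordered by (a.id, b.id); first 4.

5 | 27 ; 11 | 15 ; 13 | 26 ; 23 | 27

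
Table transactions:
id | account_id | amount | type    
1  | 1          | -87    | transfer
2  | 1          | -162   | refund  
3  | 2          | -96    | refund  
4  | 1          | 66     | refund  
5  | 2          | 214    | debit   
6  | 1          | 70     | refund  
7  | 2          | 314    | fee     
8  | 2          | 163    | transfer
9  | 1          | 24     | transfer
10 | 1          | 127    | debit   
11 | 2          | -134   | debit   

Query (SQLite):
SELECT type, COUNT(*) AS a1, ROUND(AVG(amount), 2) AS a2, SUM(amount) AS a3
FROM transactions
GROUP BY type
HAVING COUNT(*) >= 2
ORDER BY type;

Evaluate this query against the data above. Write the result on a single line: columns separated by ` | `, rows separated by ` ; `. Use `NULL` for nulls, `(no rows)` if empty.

Group transactions by type.
Per group compute: COUNT(*), ROUND(AVG(amount), 2), SUM(amount).
HAVING: drop groups with fewer than 2 rows.
  debit: ids {5, 10, 11} → COUNT(*)=3, ROUND(AVG(amount), 2)=69, SUM(amount)=207
  fee: ids {7} → COUNT(*)=1, ROUND(AVG(amount), 2)=314, SUM(amount)=314
  refund: ids {2, 3, 4, 6} → COUNT(*)=4, ROUND(AVG(amount), 2)=-30.5, SUM(amount)=-122
  transfer: ids {1, 8, 9} → COUNT(*)=3, ROUND(AVG(amount), 2)=33.33, SUM(amount)=100

debit | 3 | 69 | 207 ; refund | 4 | -30.5 | -122 ; transfer | 3 | 33.33 | 100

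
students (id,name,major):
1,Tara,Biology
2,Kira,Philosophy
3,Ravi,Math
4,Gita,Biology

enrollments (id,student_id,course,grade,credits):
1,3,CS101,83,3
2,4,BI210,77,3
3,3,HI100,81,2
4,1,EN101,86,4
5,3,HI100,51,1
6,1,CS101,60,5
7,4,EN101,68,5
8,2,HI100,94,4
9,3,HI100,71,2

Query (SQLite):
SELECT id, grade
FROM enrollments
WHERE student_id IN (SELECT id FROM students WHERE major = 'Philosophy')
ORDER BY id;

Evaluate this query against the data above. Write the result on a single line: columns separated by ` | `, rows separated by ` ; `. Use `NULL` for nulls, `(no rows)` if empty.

8 | 94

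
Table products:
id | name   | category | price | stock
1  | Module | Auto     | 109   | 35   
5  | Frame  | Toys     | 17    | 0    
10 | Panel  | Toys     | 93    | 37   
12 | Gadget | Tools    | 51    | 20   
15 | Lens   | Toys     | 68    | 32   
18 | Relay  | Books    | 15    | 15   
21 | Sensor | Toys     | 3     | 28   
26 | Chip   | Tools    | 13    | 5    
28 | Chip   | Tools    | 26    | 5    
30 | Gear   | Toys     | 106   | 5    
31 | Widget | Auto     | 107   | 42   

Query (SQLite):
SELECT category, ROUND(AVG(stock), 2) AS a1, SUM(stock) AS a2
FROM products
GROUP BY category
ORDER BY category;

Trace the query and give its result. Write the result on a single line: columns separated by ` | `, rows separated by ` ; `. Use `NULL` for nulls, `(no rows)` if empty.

Auto | 38.5 | 77 ; Books | 15 | 15 ; Tools | 10 | 30 ; Toys | 20.4 | 102

Group products by category.
Per group compute: ROUND(AVG(stock), 2), SUM(stock).
  Auto: ids {1, 31} → ROUND(AVG(stock), 2)=38.5, SUM(stock)=77
  Books: ids {18} → ROUND(AVG(stock), 2)=15, SUM(stock)=15
  Tools: ids {12, 26, 28} → ROUND(AVG(stock), 2)=10, SUM(stock)=30
  Toys: ids {5, 10, 15, 21, 30} → ROUND(AVG(stock), 2)=20.4, SUM(stock)=102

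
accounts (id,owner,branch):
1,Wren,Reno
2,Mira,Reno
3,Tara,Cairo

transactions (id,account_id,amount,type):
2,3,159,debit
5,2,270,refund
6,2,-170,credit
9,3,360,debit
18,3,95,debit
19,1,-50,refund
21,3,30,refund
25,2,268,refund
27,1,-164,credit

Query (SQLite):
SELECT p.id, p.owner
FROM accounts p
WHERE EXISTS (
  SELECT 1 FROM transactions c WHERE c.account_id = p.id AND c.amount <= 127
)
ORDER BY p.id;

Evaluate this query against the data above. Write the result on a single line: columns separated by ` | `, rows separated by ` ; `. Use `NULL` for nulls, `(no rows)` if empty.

1 | Wren ; 2 | Mira ; 3 | Tara

For each accounts row, check whether any transactions with matching account_id has amount <= 127.
Keep rows where that is true.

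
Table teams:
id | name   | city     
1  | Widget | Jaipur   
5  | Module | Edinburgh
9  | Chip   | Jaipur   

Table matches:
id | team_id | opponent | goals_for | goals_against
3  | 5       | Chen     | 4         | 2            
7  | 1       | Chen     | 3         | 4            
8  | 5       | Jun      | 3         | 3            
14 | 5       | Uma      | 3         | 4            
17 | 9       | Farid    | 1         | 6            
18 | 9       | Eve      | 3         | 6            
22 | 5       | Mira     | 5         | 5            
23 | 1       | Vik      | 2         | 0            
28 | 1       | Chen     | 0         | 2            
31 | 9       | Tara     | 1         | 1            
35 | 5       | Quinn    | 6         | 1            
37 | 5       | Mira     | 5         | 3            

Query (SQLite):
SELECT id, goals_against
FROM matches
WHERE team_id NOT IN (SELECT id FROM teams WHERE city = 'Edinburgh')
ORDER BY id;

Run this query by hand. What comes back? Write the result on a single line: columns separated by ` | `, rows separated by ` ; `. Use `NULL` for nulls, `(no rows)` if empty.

Inner query: teams.id where city = 'Edinburgh'.
Outer: keep matches rows whose team_id is not in that set.
Inner query → {5}

7 | 4 ; 17 | 6 ; 18 | 6 ; 23 | 0 ; 28 | 2 ; 31 | 1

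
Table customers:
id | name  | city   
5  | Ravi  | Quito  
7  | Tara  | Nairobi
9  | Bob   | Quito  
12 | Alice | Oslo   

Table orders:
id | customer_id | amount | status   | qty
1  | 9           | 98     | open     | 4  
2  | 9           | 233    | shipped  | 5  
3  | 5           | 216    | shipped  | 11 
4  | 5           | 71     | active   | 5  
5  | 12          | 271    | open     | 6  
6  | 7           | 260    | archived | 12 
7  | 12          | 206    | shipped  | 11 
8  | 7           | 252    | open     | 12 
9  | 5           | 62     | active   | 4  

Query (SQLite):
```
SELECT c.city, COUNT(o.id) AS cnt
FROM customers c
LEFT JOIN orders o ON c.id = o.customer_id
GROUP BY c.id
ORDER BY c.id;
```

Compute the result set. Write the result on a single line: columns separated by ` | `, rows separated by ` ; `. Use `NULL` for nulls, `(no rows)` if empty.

Quito | 3 ; Nairobi | 2 ; Quito | 2 ; Oslo | 2

LEFT JOIN keeps every customers row; unmatched ones get NULL for orders columns.
Group by customers.id and compute COUNT(o.id). COUNT(col) of an all-NULL group is 0.
  5: ids {3, 4, 9} → COUNT(o.id)=3
  7: ids {6, 8} → COUNT(o.id)=2
  9: ids {1, 2} → COUNT(o.id)=2
  12: ids {5, 7} → COUNT(o.id)=2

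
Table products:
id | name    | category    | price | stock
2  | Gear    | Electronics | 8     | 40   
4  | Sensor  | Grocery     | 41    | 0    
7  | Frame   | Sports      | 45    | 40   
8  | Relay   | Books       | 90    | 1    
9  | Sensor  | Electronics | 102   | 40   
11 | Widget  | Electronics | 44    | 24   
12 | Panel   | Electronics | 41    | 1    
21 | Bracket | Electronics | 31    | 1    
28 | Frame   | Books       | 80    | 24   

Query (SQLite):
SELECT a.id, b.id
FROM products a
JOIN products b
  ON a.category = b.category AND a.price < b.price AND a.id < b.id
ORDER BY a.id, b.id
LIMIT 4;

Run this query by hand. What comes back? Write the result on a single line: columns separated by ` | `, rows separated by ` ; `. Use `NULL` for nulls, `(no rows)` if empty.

Pairs (a,b) with same category, a.price < b.price, a.id < b.id.
category groups: Books:{8,28} Electronics:{2,9,11,12,21} Grocery:{4} Sports:{7}
Ordered by (a.id, b.id); first 4.

2 | 9 ; 2 | 11 ; 2 | 12 ; 2 | 21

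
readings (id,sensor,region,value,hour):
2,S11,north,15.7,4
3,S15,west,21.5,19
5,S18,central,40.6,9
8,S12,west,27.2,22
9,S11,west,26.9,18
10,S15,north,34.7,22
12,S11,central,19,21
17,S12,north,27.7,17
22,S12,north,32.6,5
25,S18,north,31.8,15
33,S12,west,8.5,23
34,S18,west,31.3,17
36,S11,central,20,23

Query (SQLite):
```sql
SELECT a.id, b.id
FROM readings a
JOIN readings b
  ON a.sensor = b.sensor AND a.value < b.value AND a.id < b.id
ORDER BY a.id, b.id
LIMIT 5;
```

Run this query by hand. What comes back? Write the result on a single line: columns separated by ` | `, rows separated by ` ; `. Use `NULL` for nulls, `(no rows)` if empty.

2 | 9 ; 2 | 12 ; 2 | 36 ; 3 | 10 ; 8 | 17

Pairs (a,b) with same sensor, a.value < b.value, a.id < b.id.
sensor groups: S11:{2,9,12,36} S12:{8,17,22,33} S15:{3,10} S18:{5,25,34}
Ordered by (a.id, b.id); first 5.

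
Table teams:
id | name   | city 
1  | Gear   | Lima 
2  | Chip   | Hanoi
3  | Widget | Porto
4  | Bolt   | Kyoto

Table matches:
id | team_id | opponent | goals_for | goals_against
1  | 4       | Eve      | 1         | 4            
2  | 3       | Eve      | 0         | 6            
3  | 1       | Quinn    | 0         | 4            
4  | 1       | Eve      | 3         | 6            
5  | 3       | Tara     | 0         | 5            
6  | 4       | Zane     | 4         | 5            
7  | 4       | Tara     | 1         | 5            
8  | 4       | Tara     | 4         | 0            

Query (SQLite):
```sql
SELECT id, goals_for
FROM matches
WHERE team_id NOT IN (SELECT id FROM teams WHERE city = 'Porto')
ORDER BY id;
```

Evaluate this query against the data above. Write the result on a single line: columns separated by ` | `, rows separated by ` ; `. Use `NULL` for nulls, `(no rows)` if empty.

Inner query: teams.id where city = 'Porto'.
Outer: keep matches rows whose team_id is not in that set.
Inner query → {3}

1 | 1 ; 3 | 0 ; 4 | 3 ; 6 | 4 ; 7 | 1 ; 8 | 4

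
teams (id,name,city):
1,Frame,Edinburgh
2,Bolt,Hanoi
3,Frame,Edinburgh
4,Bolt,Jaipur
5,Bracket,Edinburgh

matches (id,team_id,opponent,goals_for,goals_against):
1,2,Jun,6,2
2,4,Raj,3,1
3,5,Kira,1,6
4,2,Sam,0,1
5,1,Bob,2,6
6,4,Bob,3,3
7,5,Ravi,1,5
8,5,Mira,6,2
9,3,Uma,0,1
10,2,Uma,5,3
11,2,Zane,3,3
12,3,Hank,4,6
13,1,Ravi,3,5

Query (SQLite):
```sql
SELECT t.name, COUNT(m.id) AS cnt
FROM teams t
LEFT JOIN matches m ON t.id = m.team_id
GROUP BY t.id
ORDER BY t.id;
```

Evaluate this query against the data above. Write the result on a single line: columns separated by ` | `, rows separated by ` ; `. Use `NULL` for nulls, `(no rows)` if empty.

Frame | 2 ; Bolt | 4 ; Frame | 2 ; Bolt | 2 ; Bracket | 3

LEFT JOIN keeps every teams row; unmatched ones get NULL for matches columns.
Group by teams.id and compute COUNT(m.id). COUNT(col) of an all-NULL group is 0.
  1: ids {5, 13} → COUNT(m.id)=2
  2: ids {1, 4, 10, 11} → COUNT(m.id)=4
  3: ids {9, 12} → COUNT(m.id)=2
  4: ids {2, 6} → COUNT(m.id)=2
  5: ids {3, 7, 8} → COUNT(m.id)=3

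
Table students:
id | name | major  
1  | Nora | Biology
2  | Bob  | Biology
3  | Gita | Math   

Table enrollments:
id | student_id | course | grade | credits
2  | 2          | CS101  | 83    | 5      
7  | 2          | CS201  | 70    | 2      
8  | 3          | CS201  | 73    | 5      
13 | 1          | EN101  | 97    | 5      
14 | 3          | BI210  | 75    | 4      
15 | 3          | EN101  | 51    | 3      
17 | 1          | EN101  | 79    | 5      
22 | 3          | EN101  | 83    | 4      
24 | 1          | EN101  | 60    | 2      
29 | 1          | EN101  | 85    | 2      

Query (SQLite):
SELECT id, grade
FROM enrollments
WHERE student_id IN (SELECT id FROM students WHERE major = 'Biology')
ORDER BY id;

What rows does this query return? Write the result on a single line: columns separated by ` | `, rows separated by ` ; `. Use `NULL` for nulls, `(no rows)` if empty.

Inner query: students.id where major = 'Biology'.
Outer: keep enrollments rows whose student_id is in that set.
Inner query → {1, 2}

2 | 83 ; 7 | 70 ; 13 | 97 ; 17 | 79 ; 24 | 60 ; 29 | 85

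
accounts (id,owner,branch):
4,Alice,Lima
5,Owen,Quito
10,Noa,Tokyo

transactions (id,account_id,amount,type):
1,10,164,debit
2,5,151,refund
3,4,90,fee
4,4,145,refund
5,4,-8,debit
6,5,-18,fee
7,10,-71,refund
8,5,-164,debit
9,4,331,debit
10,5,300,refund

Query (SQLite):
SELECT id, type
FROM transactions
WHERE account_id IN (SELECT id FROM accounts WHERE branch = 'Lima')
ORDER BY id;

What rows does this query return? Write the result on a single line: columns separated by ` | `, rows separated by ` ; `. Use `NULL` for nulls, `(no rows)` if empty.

3 | fee ; 4 | refund ; 5 | debit ; 9 | debit

Inner query: accounts.id where branch = 'Lima'.
Outer: keep transactions rows whose account_id is in that set.
Inner query → {4}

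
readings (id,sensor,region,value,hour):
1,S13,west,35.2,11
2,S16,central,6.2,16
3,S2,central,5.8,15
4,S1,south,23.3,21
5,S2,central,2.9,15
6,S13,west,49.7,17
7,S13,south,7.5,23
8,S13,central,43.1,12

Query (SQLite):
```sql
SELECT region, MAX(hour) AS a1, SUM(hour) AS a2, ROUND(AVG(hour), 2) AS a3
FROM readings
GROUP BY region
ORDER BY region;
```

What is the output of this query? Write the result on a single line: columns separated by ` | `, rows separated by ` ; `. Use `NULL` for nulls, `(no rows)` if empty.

Group readings by region.
Per group compute: MAX(hour), SUM(hour), ROUND(AVG(hour), 2).
  central: ids {2, 3, 5, 8} → MAX(hour)=16, SUM(hour)=58, ROUND(AVG(hour), 2)=14.5
  south: ids {4, 7} → MAX(hour)=23, SUM(hour)=44, ROUND(AVG(hour), 2)=22
  west: ids {1, 6} → MAX(hour)=17, SUM(hour)=28, ROUND(AVG(hour), 2)=14

central | 16 | 58 | 14.5 ; south | 23 | 44 | 22 ; west | 17 | 28 | 14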